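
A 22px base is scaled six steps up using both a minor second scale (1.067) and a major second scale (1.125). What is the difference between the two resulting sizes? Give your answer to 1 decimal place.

12.1px

Minor second: 22.0 × 1.067⁶ = 32.465px
Major second: 22.0 × 1.125⁶ = 44.600px
Difference: 44.600 − 32.465 = 12.135px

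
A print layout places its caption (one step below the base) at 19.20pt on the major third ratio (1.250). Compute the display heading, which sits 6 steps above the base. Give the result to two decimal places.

91.55pt

19.20 × 1.250⁷ = 19.20 × 4.76837 ≈ 91.553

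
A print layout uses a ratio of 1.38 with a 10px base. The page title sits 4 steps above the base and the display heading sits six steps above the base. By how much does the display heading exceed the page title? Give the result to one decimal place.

Step 4: 10.0 × 1.38⁴ = 36.267px
Step 6: 10.0 × 1.38⁶ = 69.068px
Difference: 69.068 − 36.267 = 32.801px

32.8px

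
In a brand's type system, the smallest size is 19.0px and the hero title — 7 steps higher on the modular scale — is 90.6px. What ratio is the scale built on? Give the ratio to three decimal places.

1.250

r⁷ = 90.6 / 19.0, so r = (90.6/19.0)^(1/7).
r = 4.7684^(1/7) ≈ 1.2500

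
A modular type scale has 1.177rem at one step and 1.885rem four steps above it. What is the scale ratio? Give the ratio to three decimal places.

1.125

The ratio satisfies 1.177 × r⁴ = 1.885, so r = (1.885 / 1.177)^(1/4).
r = 1.6015^(1/4) ≈ 1.1250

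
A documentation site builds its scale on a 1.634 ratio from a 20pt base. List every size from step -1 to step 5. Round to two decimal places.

Step -1: 20.0 ÷ 1.634 = 12.24
Step 0: 20pt
Step 1: 20.0 × 1.634 = 32.68
Step 2: 20.0 × 1.634² = 53.40
Step 3: 20.0 × 1.634³ = 87.25
Step 4: 20.0 × 1.634⁴ = 142.57
Step 5: 20.0 × 1.634⁵ = 232.96

12.24pt, 20.00pt, 32.68pt, 53.40pt, 87.25pt, 142.57pt, 232.96pt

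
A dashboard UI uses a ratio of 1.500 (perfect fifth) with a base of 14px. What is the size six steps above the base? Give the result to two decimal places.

159.47px

A modular type scale is a geometric sequence: sizeₙ = base × rⁿ.
14.0 × 1.500⁶ = 14.0 × 11.39062 ≈ 159.47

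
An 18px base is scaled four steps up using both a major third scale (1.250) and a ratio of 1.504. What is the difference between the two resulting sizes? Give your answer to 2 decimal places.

Major third: 18.0 × 1.250⁴ = 43.9453px
At 1.504: 18.0 × 1.504⁴ = 92.1009px
Difference: 92.1009 − 43.9453 = 48.1556px

48.16px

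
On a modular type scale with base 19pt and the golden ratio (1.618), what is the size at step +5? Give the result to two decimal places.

210.69pt

Every step multiplies by the scale ratio.
19.0 × 1.618⁵ = 19.0 × 11.08901 ≈ 210.69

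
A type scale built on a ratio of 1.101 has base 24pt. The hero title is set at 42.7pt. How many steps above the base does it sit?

1.101ⁿ = 42.7 / 24 = 1.7792
n = ln(1.7792) / ln(1.101) = 0.5761 / 0.0962 ≈ 5.99

6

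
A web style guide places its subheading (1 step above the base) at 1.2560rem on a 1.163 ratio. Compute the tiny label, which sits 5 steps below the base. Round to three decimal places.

Moving from step +1 to step -5 is 6 steps down, so divide by r⁶.
1.2560 ÷ 1.163⁶ = 1.2560 ÷ 2.47445 ≈ 0.508

0.508rem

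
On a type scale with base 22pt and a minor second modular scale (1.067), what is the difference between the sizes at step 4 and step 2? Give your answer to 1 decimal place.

3.5pt

Step 2: 22.0 × 1.067² = 25.047pt
Step 4: 22.0 × 1.067⁴ = 28.515pt
Difference: 28.515 − 25.047 = 3.468pt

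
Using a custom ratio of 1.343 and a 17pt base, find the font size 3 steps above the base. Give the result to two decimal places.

17.0 × 1.343³ = 17.0 × 2.42230 ≈ 41.18

41.18pt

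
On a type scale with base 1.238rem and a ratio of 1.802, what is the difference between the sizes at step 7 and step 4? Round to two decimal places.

63.33rem

Step 4: 1.238 × 1.802⁴ = 13.0539rem
Step 7: 1.238 × 1.802⁷ = 76.3843rem
Difference: 76.3843 − 13.0539 = 63.3304rem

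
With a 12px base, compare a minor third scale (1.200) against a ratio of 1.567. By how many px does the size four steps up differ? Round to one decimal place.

47.5px

Minor third: 12.0 × 1.200⁴ = 24.883px
At 1.567: 12.0 × 1.567⁴ = 72.353px
Difference: 72.353 − 24.883 = 47.470px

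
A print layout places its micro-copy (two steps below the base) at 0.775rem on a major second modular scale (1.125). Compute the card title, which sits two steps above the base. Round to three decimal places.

1.241rem

0.775 × 1.125⁴ = 0.775 × 1.60181 ≈ 1.241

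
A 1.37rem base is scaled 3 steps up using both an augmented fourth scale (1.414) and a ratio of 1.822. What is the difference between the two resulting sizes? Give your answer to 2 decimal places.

Augmented fourth: 1.37 × 1.414³ = 3.8732rem
At 1.822: 1.37 × 1.822³ = 8.2864rem
Difference: 8.2864 − 3.8732 = 4.4132rem

4.41rem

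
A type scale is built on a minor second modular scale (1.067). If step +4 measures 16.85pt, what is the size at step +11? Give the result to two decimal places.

16.85 × 1.067⁷ = 16.85 × 1.57453 ≈ 26.531

26.53pt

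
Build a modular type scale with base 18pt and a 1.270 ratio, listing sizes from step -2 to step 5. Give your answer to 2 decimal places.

11.16pt, 14.17pt, 18.00pt, 22.86pt, 29.03pt, 36.87pt, 46.83pt, 59.47pt

Step -2: 18.0 ÷ 1.270² = 11.16
Step -1: 18.0 ÷ 1.270 = 14.17
Step 0: 18pt
Step 1: 18.0 × 1.270 = 22.86
Step 2: 18.0 × 1.270² = 29.03
Step 3: 18.0 × 1.270³ = 36.87
Step 4: 18.0 × 1.270⁴ = 46.83
Step 5: 18.0 × 1.270⁵ = 59.47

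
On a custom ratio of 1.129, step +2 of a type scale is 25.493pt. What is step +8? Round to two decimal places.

25.493 × 1.129⁶ = 25.493 × 2.07092 ≈ 52.794

52.79pt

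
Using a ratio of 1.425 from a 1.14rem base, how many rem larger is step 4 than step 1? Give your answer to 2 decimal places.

Step 1: 1.14 × 1.425 = 1.6245rem
Step 4: 1.14 × 1.425⁴ = 4.7007rem
Difference: 4.7007 − 1.6245 = 3.0762rem

3.08rem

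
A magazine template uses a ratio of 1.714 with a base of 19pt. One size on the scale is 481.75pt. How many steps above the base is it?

6

1.714ⁿ = 481.75 / 19 = 25.3553
n = ln(25.3553) / ln(1.714) = 3.2330 / 0.5388 ≈ 6.00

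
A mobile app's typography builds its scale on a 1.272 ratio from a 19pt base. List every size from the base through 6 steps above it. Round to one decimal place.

19.0pt, 24.2pt, 30.7pt, 39.1pt, 49.7pt, 63.3pt, 80.5pt

Step 0: 19pt
Step 1: 19.0 × 1.272 = 24.2
Step 2: 19.0 × 1.272² = 30.7
Step 3: 19.0 × 1.272³ = 39.1
Step 4: 19.0 × 1.272⁴ = 49.7
Step 5: 19.0 × 1.272⁵ = 63.3
Step 6: 19.0 × 1.272⁶ = 80.5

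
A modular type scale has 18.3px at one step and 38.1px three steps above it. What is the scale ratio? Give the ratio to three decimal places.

r³ = 38.1 / 18.3, so r = (38.1/18.3)^(1/3).
r = 2.0820^(1/3) ≈ 1.2769

1.277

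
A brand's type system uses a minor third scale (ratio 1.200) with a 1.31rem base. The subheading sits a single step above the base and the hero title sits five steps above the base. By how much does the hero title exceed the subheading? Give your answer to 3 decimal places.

Step 1: 1.31 × 1.200 = 1.57200rem
Step 5: 1.31 × 1.200⁵ = 3.25970rem
Difference: 3.25970 − 1.57200 = 1.68770rem

1.688rem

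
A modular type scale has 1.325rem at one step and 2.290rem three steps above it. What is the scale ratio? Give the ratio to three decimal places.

1.200

The ratio satisfies 1.325 × r³ = 2.290, so r = (2.290 / 1.325)^(1/3).
r = 1.7283^(1/3) ≈ 1.2001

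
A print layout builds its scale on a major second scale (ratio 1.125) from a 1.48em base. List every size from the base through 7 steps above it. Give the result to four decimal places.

Step 0: 1.48em
Step 1: 1.48 × 1.125 = 1.6650
Step 2: 1.48 × 1.125² = 1.8731
Step 3: 1.48 × 1.125³ = 2.1073
Step 4: 1.48 × 1.125⁴ = 2.3707
Step 5: 1.48 × 1.125⁵ = 2.6670
Step 6: 1.48 × 1.125⁶ = 3.0004
Step 7: 1.48 × 1.125⁷ = 3.3754

1.4800em, 1.6650em, 1.8731em, 2.1073em, 2.3707em, 2.6670em, 3.0004em, 3.3754em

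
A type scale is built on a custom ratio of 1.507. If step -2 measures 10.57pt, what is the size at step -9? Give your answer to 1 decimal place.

10.57 ÷ 1.507⁷ = 10.57 ÷ 17.65195 ≈ 0.599

0.6pt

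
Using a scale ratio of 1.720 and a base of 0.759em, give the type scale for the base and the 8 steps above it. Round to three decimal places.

Step 0: 0.759em
Step 1: 0.759 × 1.720 = 1.305
Step 2: 0.759 × 1.720² = 2.245
Step 3: 0.759 × 1.720³ = 3.862
Step 4: 0.759 × 1.720⁴ = 6.643
Step 5: 0.759 × 1.720⁵ = 11.426
Step 6: 0.759 × 1.720⁶ = 19.652
Step 7: 0.759 × 1.720⁷ = 33.802
Step 8: 0.759 × 1.720⁸ = 58.139

0.759em, 1.305em, 2.245em, 3.862em, 6.643em, 11.426em, 19.652em, 33.802em, 58.139em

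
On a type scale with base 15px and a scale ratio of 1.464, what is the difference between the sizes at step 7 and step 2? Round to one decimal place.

Step 2: 15.0 × 1.464² = 32.149px
Step 7: 15.0 × 1.464⁷ = 216.212px
Difference: 216.212 − 32.149 = 184.063px

184.1px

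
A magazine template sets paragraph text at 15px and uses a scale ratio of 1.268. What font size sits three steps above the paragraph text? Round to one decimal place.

30.6px

A modular type scale is a geometric sequence: sizeₙ = base × rⁿ.
15.0 × 1.268³ = 15.0 × 2.03872 ≈ 30.58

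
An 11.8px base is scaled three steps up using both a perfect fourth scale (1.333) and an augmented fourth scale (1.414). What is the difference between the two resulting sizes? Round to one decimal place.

5.4px

Perfect fourth: 11.8 × 1.333³ = 27.949px
Augmented fourth: 11.8 × 1.414³ = 33.360px
Difference: 33.360 − 27.949 = 5.411px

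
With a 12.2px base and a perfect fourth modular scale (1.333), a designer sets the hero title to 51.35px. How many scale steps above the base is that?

5

1.333ⁿ = 51.35 / 12.2 = 4.2090
n = ln(4.2090) / ln(1.333) = 1.4372 / 0.2874 ≈ 5.00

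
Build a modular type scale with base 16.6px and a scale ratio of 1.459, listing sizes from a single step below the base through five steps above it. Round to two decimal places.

Step -1: 16.6 ÷ 1.459 = 11.38
Step 0: 16.6px
Step 1: 16.6 × 1.459 = 24.22
Step 2: 16.6 × 1.459² = 35.34
Step 3: 16.6 × 1.459³ = 51.56
Step 4: 16.6 × 1.459⁴ = 75.22
Step 5: 16.6 × 1.459⁵ = 109.74

11.38px, 16.60px, 24.22px, 35.34px, 51.56px, 75.22px, 109.74px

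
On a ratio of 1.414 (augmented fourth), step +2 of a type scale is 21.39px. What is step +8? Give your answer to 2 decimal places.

21.39 × 1.414⁶ = 21.39 × 7.99275 ≈ 170.965

170.97px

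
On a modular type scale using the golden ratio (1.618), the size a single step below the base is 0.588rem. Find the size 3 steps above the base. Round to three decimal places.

4.030rem

Moving from step -1 to step +3 is 4 steps up, so multiply by r⁴.
0.588 × 1.618⁴ = 0.588 × 6.85353 ≈ 4.030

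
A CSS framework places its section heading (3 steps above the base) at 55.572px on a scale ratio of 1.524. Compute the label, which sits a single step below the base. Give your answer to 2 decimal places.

10.30px

The gap is -1 − (3) = -4 steps, so the factor is 1.524^-4.
55.572 ÷ 1.524⁴ = 55.572 ÷ 5.39436 ≈ 10.302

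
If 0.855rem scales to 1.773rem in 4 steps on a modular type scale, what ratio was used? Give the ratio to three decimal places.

r⁴ = 1.773 / 0.855, so r = (1.773/0.855)^(1/4).
r = 2.0737^(1/4) ≈ 1.2000

1.200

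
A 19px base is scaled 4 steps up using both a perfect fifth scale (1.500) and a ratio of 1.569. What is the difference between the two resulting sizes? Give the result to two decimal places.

18.96px

Perfect fifth: 19.0 × 1.500⁴ = 96.1875px
At 1.569: 19.0 × 1.569⁴ = 115.1451px
Difference: 115.1451 − 96.1875 = 18.9576px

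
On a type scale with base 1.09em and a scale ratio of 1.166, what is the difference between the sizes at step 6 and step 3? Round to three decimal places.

1.011em

Step 3: 1.09 × 1.166³ = 1.72791em
Step 6: 1.09 × 1.166⁶ = 2.73916em
Difference: 2.73916 − 1.72791 = 1.01125em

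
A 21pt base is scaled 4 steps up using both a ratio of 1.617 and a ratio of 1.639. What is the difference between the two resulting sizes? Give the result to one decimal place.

8.0pt

At 1.617: 21.0 × 1.617⁴ = 143.569pt
At 1.639: 21.0 × 1.639⁴ = 151.543pt
Difference: 151.543 − 143.569 = 7.974pt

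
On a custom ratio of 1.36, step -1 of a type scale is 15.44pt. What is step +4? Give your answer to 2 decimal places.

71.84pt

The gap is 4 − (-1) = 5 steps, so the factor is 1.36^5.
15.44 × 1.36⁵ = 15.44 × 4.65259 ≈ 71.836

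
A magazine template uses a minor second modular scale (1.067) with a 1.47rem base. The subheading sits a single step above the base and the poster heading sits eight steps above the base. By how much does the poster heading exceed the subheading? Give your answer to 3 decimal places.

Step 1: 1.47 × 1.067 = 1.56849rem
Step 8: 1.47 × 1.067⁸ = 2.46963rem
Difference: 2.46963 − 1.56849 = 0.90114rem

0.901rem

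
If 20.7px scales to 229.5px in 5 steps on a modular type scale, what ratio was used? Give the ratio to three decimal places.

1.618

The ratio satisfies 20.7 × r⁵ = 229.5, so r = (229.5 / 20.7)^(1/5).
r = 11.0870^(1/5) ≈ 1.6179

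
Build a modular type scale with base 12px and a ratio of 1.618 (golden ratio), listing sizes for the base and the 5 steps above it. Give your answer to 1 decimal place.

Step 0: 12px
Step 1: 12.0 × 1.618 = 19.4
Step 2: 12.0 × 1.618² = 31.4
Step 3: 12.0 × 1.618³ = 50.8
Step 4: 12.0 × 1.618⁴ = 82.2
Step 5: 12.0 × 1.618⁵ = 133.1

12.0px, 19.4px, 31.4px, 50.8px, 82.2px, 133.1px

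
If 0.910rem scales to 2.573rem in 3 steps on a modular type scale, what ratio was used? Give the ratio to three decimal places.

1.414

The ratio satisfies 0.910 × r³ = 2.573, so r = (2.573 / 0.910)^(1/3).
r = 2.8275^(1/3) ≈ 1.4141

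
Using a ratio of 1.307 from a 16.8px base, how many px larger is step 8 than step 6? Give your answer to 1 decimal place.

Step 6: 16.8 × 1.307⁶ = 83.746px
Step 8: 16.8 × 1.307⁸ = 143.059px
Difference: 143.059 − 83.746 = 59.313px

59.3px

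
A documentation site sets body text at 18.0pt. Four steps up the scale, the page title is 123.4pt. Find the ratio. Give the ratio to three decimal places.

The ratio satisfies 18.0 × r⁴ = 123.4, so r = (123.4 / 18.0)^(1/4).
r = 6.8556^(1/4) ≈ 1.6181

1.618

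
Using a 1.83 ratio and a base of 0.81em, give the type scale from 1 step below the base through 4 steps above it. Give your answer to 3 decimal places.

0.443em, 0.810em, 1.482em, 2.713em, 4.964em, 9.084em

Step -1: 0.81 ÷ 1.83 = 0.443
Step 0: 0.81em
Step 1: 0.81 × 1.83 = 1.482
Step 2: 0.81 × 1.83² = 2.713
Step 3: 0.81 × 1.83³ = 4.964
Step 4: 0.81 × 1.83⁴ = 9.084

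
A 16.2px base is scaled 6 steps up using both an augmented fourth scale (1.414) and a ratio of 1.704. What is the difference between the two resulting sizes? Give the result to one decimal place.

267.1px

Augmented fourth: 16.2 × 1.414⁶ = 129.483px
At 1.704: 16.2 × 1.704⁶ = 396.582px
Difference: 396.582 − 129.483 = 267.099px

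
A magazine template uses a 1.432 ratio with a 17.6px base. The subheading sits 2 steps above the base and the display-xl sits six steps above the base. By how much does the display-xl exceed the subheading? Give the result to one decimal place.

Step 2: 17.6 × 1.432² = 36.091px
Step 6: 17.6 × 1.432⁶ = 151.765px
Difference: 151.765 − 36.091 = 115.674px

115.7px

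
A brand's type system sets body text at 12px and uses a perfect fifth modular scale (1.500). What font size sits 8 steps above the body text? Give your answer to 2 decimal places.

12.0 × 1.500⁸ = 12.0 × 25.62891 ≈ 307.55

307.55px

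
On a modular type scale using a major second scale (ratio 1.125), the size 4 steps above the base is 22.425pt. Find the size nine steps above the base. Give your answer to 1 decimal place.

40.4pt

Moving from step +4 to step +9 is 5 steps up, so multiply by r⁵.
22.425 × 1.125⁵ = 22.425 × 1.80203 ≈ 40.411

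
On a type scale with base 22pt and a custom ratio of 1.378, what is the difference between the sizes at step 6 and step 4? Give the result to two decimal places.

Step 4: 22.0 × 1.378⁴ = 79.3267pt
Step 6: 22.0 × 1.378⁶ = 150.6323pt
Difference: 150.6323 − 79.3267 = 71.3056pt

71.31pt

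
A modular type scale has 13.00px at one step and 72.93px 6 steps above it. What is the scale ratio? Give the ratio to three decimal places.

1.333

The ratio satisfies 13.00 × r⁶ = 72.93, so r = (72.93 / 13.00)^(1/6).
r = 5.6100^(1/6) ≈ 1.3330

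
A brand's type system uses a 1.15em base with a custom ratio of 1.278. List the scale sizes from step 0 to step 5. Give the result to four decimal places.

1.1500em, 1.4697em, 1.8783em, 2.4004em, 3.0678em, 3.9206em

Step 0: 1.15em
Step 1: 1.15 × 1.278 = 1.4697
Step 2: 1.15 × 1.278² = 1.8783
Step 3: 1.15 × 1.278³ = 2.4004
Step 4: 1.15 × 1.278⁴ = 3.0678
Step 5: 1.15 × 1.278⁵ = 3.9206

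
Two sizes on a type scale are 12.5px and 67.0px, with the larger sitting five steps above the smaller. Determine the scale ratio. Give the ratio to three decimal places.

The ratio satisfies 12.5 × r⁵ = 67.0, so r = (67.0 / 12.5)^(1/5).
r = 5.3600^(1/5) ≈ 1.3990

1.399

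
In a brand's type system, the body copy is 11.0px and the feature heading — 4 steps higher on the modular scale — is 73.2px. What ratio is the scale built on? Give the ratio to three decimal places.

The ratio satisfies 11.0 × r⁴ = 73.2, so r = (73.2 / 11.0)^(1/4).
r = 6.6545^(1/4) ≈ 1.6061

1.606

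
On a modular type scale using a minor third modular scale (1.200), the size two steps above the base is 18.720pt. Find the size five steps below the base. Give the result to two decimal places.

18.720 ÷ 1.200⁷ = 18.720 ÷ 3.58318 ≈ 5.224

5.22pt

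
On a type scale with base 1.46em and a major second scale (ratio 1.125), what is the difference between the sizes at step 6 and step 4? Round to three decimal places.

Step 4: 1.46 × 1.125⁴ = 2.33864em
Step 6: 1.46 × 1.125⁶ = 2.95984em
Difference: 2.95984 − 2.33864 = 0.62120em

0.621em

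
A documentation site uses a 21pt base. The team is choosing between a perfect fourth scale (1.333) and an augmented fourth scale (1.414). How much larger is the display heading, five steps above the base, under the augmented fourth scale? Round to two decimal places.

Perfect fourth: 21.0 × 1.333⁵ = 88.3833pt
Augmented fourth: 21.0 × 1.414⁵ = 118.7043pt
Difference: 118.7043 − 88.3833 = 30.3210pt

30.32pt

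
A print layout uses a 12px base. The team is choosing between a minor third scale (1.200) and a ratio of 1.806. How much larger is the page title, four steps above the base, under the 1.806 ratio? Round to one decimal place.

Minor third: 12.0 × 1.200⁴ = 24.883px
At 1.806: 12.0 × 1.806⁴ = 127.659px
Difference: 127.659 − 24.883 = 102.776px

102.8px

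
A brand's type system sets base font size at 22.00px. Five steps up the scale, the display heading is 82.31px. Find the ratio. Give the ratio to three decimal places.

1.302

r⁵ = 82.31 / 22.00, so r = (82.31/22.00)^(1/5).
r = 3.7414^(1/5) ≈ 1.3020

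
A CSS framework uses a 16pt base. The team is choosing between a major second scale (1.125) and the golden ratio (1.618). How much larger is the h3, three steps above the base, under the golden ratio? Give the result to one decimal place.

45.0pt

Major second: 16.0 × 1.125³ = 22.781pt
Golden ratio: 16.0 × 1.618³ = 67.773pt
Difference: 67.773 − 22.781 = 44.992pt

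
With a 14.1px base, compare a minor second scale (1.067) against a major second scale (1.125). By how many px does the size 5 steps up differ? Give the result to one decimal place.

5.9px

Minor second: 14.1 × 1.067⁵ = 19.500px
Major second: 14.1 × 1.125⁵ = 25.409px
Difference: 25.409 − 19.500 = 5.909px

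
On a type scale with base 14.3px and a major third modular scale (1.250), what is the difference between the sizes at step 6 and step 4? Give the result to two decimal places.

19.64px

Step 4: 14.3 × 1.250⁴ = 34.9121px
Step 6: 14.3 × 1.250⁶ = 54.5502px
Difference: 54.5502 − 34.9121 = 19.6381px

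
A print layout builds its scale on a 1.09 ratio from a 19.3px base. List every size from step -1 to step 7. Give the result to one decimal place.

Step -1: 19.3 ÷ 1.09 = 17.7
Step 0: 19.3px
Step 1: 19.3 × 1.09 = 21.0
Step 2: 19.3 × 1.09² = 22.9
Step 3: 19.3 × 1.09³ = 25.0
Step 4: 19.3 × 1.09⁴ = 27.2
Step 5: 19.3 × 1.09⁵ = 29.7
Step 6: 19.3 × 1.09⁶ = 32.4
Step 7: 19.3 × 1.09⁷ = 35.3

17.7px, 19.3px, 21.0px, 22.9px, 25.0px, 27.2px, 29.7px, 32.4px, 35.3px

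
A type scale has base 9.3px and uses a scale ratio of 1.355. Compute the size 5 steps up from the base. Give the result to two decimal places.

9.3 × 1.355⁵ = 9.3 × 4.56769 ≈ 42.48

42.48px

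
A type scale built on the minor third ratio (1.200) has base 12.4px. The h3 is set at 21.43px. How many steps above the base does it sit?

3

1.200ⁿ = 21.43 / 12.4 = 1.7282
n = ln(1.7282) / ln(1.200) = 0.5471 / 0.1823 ≈ 3.00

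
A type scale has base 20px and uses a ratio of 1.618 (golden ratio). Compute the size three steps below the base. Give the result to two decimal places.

Every step multiplies by the scale ratio.
20.0 ÷ 1.618³ = 20.0 ÷ 4.23580 ≈ 4.72

4.72px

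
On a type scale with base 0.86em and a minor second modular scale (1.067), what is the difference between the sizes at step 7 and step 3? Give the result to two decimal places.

Step 3: 0.86 × 1.067³ = 1.0447em
Step 7: 0.86 × 1.067⁷ = 1.3541em
Difference: 1.3541 − 1.0447 = 0.3094em

0.31em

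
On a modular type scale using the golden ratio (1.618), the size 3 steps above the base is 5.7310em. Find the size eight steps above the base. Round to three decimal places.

63.551em

5.7310 × 1.618⁵ = 5.7310 × 11.08901 ≈ 63.551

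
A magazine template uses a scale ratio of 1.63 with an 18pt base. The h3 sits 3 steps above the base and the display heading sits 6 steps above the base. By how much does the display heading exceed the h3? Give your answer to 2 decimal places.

Step 3: 18.0 × 1.63³ = 77.9534pt
Step 6: 18.0 × 1.63⁶ = 337.5967pt
Difference: 337.5967 − 77.9534 = 259.6433pt

259.64pt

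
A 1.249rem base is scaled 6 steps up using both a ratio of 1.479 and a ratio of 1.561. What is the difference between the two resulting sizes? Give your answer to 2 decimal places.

At 1.479: 1.249 × 1.479⁶ = 13.0729rem
At 1.561: 1.249 × 1.561⁶ = 18.0709rem
Difference: 18.0709 − 13.0729 = 4.9980rem

5.00rem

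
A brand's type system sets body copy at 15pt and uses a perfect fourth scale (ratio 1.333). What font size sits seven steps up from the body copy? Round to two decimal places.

112.18pt

A modular type scale is a geometric sequence: sizeₙ = base × rⁿ.
15.0 × 1.333⁷ = 15.0 × 7.47844 ≈ 112.18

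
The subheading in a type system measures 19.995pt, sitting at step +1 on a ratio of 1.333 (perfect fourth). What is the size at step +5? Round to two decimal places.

19.995 × 1.333⁴ = 19.995 × 3.15733 ≈ 63.131

63.13pt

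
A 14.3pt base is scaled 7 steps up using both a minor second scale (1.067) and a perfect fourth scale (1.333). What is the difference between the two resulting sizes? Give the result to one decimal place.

84.4pt

Minor second: 14.3 × 1.067⁷ = 22.516pt
Perfect fourth: 14.3 × 1.333⁷ = 106.942pt
Difference: 106.942 − 22.516 = 84.426pt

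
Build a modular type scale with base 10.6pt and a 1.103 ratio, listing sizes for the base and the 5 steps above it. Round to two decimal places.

Step 0: 10.6pt
Step 1: 10.6 × 1.103 = 11.69
Step 2: 10.6 × 1.103² = 12.90
Step 3: 10.6 × 1.103³ = 14.22
Step 4: 10.6 × 1.103⁴ = 15.69
Step 5: 10.6 × 1.103⁵ = 17.31

10.60pt, 11.69pt, 12.90pt, 14.22pt, 15.69pt, 17.31pt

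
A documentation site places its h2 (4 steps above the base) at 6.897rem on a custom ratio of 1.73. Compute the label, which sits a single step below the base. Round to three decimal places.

0.445rem

Moving from step +4 to step -1 is 5 steps down, so divide by r⁵.
6.897 ÷ 1.73⁵ = 6.897 ÷ 15.49639 ≈ 0.445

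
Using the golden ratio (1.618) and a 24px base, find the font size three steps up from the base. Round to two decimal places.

24.0 × 1.618³ = 24.0 × 4.23580 ≈ 101.66

101.66px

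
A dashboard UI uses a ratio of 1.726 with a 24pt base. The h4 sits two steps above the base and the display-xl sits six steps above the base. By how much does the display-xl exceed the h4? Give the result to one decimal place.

Step 2: 24.0 × 1.726² = 71.498pt
Step 6: 24.0 × 1.726⁶ = 634.536pt
Difference: 634.536 − 71.498 = 563.038pt

563.0pt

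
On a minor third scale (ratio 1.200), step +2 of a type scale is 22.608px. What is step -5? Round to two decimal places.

22.608 ÷ 1.200⁷ = 22.608 ÷ 3.58318 ≈ 6.309

6.31px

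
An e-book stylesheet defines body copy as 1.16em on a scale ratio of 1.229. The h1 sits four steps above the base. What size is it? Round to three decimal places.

2.646em

1.16 × 1.229⁴ = 1.16 × 2.28143 ≈ 2.646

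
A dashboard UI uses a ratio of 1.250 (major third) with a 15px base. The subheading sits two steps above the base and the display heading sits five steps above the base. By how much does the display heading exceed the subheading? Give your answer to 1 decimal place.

22.3px

Step 2: 15.0 × 1.250² = 23.438px
Step 5: 15.0 × 1.250⁵ = 45.776px
Difference: 45.776 − 23.438 = 22.338px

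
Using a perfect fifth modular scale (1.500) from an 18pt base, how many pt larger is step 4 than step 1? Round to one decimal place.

Step 1: 18.0 × 1.500 = 27.000pt
Step 4: 18.0 × 1.500⁴ = 91.125pt
Difference: 91.125 − 27.000 = 64.125pt

64.1pt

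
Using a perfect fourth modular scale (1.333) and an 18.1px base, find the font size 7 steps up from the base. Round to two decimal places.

18.1 × 1.333⁷ = 18.1 × 7.47844 ≈ 135.36

135.36px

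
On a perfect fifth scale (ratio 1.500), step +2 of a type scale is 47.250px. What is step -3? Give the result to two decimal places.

Moving from step +2 to step -3 is 5 steps down, so divide by r⁵.
47.250 ÷ 1.500⁵ = 47.250 ÷ 7.59375 ≈ 6.222

6.22px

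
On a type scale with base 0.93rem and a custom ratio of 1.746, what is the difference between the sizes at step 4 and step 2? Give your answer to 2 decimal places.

Step 2: 0.93 × 1.746² = 2.8351rem
Step 4: 0.93 × 1.746⁴ = 8.6429rem
Difference: 8.6429 − 2.8351 = 5.8078rem

5.81rem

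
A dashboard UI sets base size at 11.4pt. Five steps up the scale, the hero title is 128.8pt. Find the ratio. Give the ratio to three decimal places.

The ratio satisfies 11.4 × r⁵ = 128.8, so r = (128.8 / 11.4)^(1/5).
r = 11.2982^(1/5) ≈ 1.6241

1.624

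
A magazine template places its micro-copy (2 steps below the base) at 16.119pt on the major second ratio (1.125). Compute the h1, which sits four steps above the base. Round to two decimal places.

16.119 × 1.125⁶ = 16.119 × 2.02729 ≈ 32.678

32.68pt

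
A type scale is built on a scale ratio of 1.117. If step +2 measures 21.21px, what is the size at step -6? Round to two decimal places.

21.21 ÷ 1.117⁸ = 21.21 ÷ 2.42340 ≈ 8.752

8.75px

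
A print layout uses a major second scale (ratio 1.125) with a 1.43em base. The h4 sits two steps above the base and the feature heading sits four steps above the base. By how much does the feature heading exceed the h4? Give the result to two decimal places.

0.48em

Step 2: 1.43 × 1.125² = 1.8098em
Step 4: 1.43 × 1.125⁴ = 2.2906em
Difference: 2.2906 − 1.8098 = 0.4808em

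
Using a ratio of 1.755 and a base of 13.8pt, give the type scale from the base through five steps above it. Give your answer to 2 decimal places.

Step 0: 13.8pt
Step 1: 13.8 × 1.755 = 24.22
Step 2: 13.8 × 1.755² = 42.50
Step 3: 13.8 × 1.755³ = 74.60
Step 4: 13.8 × 1.755⁴ = 130.91
Step 5: 13.8 × 1.755⁵ = 229.75

13.80pt, 24.22pt, 42.50pt, 74.60pt, 130.91pt, 229.75pt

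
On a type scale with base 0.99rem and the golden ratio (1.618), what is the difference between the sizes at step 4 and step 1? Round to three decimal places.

Step 1: 0.99 × 1.618 = 1.60182rem
Step 4: 0.99 × 1.618⁴ = 6.78499rem
Difference: 6.78499 − 1.60182 = 5.18317rem

5.183rem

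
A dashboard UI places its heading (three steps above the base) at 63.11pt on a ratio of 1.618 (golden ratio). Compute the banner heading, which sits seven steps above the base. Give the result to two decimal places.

432.53pt

63.11 × 1.618⁴ = 63.11 × 6.85353 ≈ 432.526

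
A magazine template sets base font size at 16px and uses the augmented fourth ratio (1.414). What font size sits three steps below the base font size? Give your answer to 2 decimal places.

16.0 ÷ 1.414³ = 16.0 ÷ 2.82715 ≈ 5.66

5.66px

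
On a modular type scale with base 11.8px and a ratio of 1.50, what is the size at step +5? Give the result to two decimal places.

Every step multiplies by the scale ratio.
11.8 × 1.50⁵ = 11.8 × 7.59375 ≈ 89.61

89.61px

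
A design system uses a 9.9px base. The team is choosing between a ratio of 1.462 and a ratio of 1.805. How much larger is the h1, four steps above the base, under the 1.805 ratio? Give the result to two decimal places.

59.86px

At 1.462: 9.9 × 1.462⁴ = 45.2298px
At 1.805: 9.9 × 1.805⁴ = 105.0858px
Difference: 105.0858 − 45.2298 = 59.8560px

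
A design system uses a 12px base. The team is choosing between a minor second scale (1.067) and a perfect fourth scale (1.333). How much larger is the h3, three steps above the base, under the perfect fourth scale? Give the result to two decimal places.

13.85px

Minor second: 12.0 × 1.067³ = 14.5772px
Perfect fourth: 12.0 × 1.333³ = 28.4231px
Difference: 28.4231 − 14.5772 = 13.8459px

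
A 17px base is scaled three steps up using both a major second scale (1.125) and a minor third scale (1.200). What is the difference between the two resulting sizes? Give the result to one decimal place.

Major second: 17.0 × 1.125³ = 24.205px
Minor third: 17.0 × 1.200³ = 29.376px
Difference: 29.376 − 24.205 = 5.171px

5.2px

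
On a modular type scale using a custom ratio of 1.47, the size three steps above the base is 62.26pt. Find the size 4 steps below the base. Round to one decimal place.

Moving from step +3 to step -4 is 7 steps down, so divide by r⁷.
62.26 ÷ 1.47⁷ = 62.26 ÷ 14.83274 ≈ 4.197

4.2pt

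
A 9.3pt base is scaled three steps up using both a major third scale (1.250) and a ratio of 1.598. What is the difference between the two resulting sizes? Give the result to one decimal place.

Major third: 9.3 × 1.250³ = 18.164pt
At 1.598: 9.3 × 1.598³ = 37.950pt
Difference: 37.950 − 18.164 = 19.786pt

19.8pt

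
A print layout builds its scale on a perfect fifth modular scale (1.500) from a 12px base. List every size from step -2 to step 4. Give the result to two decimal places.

5.33px, 8.00px, 12.00px, 18.00px, 27.00px, 40.50px, 60.75px

Step -2: 12.0 ÷ 1.500² = 5.33
Step -1: 12.0 ÷ 1.500 = 8.00
Step 0: 12px
Step 1: 12.0 × 1.500 = 18.00
Step 2: 12.0 × 1.500² = 27.00
Step 3: 12.0 × 1.500³ = 40.50
Step 4: 12.0 × 1.500⁴ = 60.75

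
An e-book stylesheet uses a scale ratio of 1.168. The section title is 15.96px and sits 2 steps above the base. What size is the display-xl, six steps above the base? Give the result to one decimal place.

29.7px

15.96 × 1.168⁴ = 15.96 × 1.86111 ≈ 29.703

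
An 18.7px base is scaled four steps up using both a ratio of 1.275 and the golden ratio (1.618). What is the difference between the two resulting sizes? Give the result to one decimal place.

At 1.275: 18.7 × 1.275⁴ = 49.418px
Golden ratio: 18.7 × 1.618⁴ = 128.161px
Difference: 128.161 − 49.418 = 78.743px

78.7px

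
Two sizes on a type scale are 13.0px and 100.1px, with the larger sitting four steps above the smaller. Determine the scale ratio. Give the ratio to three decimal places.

The ratio satisfies 13.0 × r⁴ = 100.1, so r = (100.1 / 13.0)^(1/4).
r = 7.7000^(1/4) ≈ 1.6658

1.666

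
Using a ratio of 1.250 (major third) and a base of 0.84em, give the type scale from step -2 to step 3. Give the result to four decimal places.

Step -2: 0.84 ÷ 1.250² = 0.5376
Step -1: 0.84 ÷ 1.250 = 0.6720
Step 0: 0.84em
Step 1: 0.84 × 1.250 = 1.0500
Step 2: 0.84 × 1.250² = 1.3125
Step 3: 0.84 × 1.250³ = 1.6406

0.5376em, 0.6720em, 0.8400em, 1.0500em, 1.3125em, 1.6406em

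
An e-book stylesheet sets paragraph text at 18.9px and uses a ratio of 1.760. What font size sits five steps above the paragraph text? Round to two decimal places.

18.9 × 1.760⁵ = 18.9 × 16.88742 ≈ 319.17

319.17px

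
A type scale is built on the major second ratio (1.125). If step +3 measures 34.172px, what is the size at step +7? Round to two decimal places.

54.74px

The gap is 7 − (3) = 4 steps, so the factor is 1.125^4.
34.172 × 1.125⁴ = 34.172 × 1.60181 ≈ 54.737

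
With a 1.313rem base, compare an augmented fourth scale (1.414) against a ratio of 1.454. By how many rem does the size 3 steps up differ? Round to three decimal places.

Augmented fourth: 1.313 × 1.414³ = 3.71204rem
At 1.454: 1.313 × 1.454³ = 4.03606rem
Difference: 4.03606 − 3.71204 = 0.32402rem

0.324rem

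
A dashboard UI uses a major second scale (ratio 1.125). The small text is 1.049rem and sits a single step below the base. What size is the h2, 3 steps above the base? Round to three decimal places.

1.049 × 1.125⁴ = 1.049 × 1.60181 ≈ 1.680

1.680rem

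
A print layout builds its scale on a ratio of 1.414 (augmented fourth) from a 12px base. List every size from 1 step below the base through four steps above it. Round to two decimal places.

8.49px, 12.00px, 16.97px, 23.99px, 33.93px, 47.97px

Step -1: 12.0 ÷ 1.414 = 8.49
Step 0: 12px
Step 1: 12.0 × 1.414 = 16.97
Step 2: 12.0 × 1.414² = 23.99
Step 3: 12.0 × 1.414³ = 33.93
Step 4: 12.0 × 1.414⁴ = 47.97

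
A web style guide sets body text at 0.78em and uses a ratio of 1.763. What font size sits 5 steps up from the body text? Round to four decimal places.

13.2848em

0.78 × 1.763⁵ = 0.78 × 17.03184 ≈ 13.2848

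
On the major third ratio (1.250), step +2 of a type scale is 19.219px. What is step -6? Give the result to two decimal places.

3.22px

19.219 ÷ 1.250⁸ = 19.219 ÷ 5.96046 ≈ 3.224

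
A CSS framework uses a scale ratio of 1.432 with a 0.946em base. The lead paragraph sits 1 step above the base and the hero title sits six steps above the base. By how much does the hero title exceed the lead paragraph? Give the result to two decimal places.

Step 1: 0.946 × 1.432 = 1.3547em
Step 6: 0.946 × 1.432⁶ = 8.1574em
Difference: 8.1574 − 1.3547 = 6.8027em

6.80em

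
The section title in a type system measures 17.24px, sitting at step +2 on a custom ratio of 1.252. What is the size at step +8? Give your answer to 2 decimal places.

17.24 × 1.252⁶ = 17.24 × 3.85147 ≈ 66.399

66.40px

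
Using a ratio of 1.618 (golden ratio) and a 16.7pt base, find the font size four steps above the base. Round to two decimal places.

16.7 × 1.618⁴ = 16.7 × 6.85353 ≈ 114.45

114.45pt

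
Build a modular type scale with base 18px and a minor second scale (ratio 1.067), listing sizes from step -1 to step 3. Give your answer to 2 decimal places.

Step -1: 18.0 ÷ 1.067 = 16.87
Step 0: 18px
Step 1: 18.0 × 1.067 = 19.21
Step 2: 18.0 × 1.067² = 20.49
Step 3: 18.0 × 1.067³ = 21.87

16.87px, 18.00px, 19.21px, 20.49px, 21.87px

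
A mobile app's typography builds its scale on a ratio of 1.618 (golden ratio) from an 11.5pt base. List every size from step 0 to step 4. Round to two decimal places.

11.50pt, 18.61pt, 30.11pt, 48.71pt, 78.82pt

Step 0: 11.5pt
Step 1: 11.5 × 1.618 = 18.61
Step 2: 11.5 × 1.618² = 30.11
Step 3: 11.5 × 1.618³ = 48.71
Step 4: 11.5 × 1.618⁴ = 78.82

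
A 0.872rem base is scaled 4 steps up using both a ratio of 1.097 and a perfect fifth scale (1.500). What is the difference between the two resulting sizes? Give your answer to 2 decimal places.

At 1.097: 0.872 × 1.097⁴ = 1.2628rem
Perfect fifth: 0.872 × 1.500⁴ = 4.4145rem
Difference: 4.4145 − 1.2628 = 3.1517rem

3.15rem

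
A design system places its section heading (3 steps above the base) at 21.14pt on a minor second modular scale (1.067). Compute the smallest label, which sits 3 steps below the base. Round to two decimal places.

14.33pt

21.14 ÷ 1.067⁶ = 21.14 ÷ 1.47566 ≈ 14.326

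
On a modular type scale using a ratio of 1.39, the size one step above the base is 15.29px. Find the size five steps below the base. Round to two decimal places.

15.29 ÷ 1.39⁶ = 15.29 ÷ 7.21255 ≈ 2.120

2.12px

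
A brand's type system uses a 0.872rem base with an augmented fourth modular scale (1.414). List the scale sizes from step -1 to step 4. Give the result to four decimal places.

0.6167rem, 0.8720rem, 1.2330rem, 1.7435rem, 2.4653rem, 3.4859rem

Step -1: 0.872 ÷ 1.414 = 0.6167
Step 0: 0.872rem
Step 1: 0.872 × 1.414 = 1.2330
Step 2: 0.872 × 1.414² = 1.7435
Step 3: 0.872 × 1.414³ = 2.4653
Step 4: 0.872 × 1.414⁴ = 3.4859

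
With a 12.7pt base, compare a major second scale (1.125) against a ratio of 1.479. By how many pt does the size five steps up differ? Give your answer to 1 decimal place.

Major second: 12.7 × 1.125⁵ = 22.886pt
At 1.479: 12.7 × 1.479⁵ = 89.876pt
Difference: 89.876 − 22.886 = 66.990pt

67.0pt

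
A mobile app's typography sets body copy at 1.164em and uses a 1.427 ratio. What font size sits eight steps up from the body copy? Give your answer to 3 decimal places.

1.164 × 1.427⁸ = 1.164 × 17.19459 ≈ 20.015

20.015em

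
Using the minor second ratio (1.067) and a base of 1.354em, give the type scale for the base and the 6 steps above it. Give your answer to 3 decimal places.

Step 0: 1.354em
Step 1: 1.354 × 1.067 = 1.445
Step 2: 1.354 × 1.067² = 1.542
Step 3: 1.354 × 1.067³ = 1.645
Step 4: 1.354 × 1.067⁴ = 1.755
Step 5: 1.354 × 1.067⁵ = 1.873
Step 6: 1.354 × 1.067⁶ = 1.998

1.354em, 1.445em, 1.542em, 1.645em, 1.755em, 1.873em, 1.998em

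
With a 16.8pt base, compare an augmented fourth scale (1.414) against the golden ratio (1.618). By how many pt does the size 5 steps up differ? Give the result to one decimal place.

91.3pt

Augmented fourth: 16.8 × 1.414⁵ = 94.963pt
Golden ratio: 16.8 × 1.618⁵ = 186.295pt
Difference: 186.295 − 94.963 = 91.332pt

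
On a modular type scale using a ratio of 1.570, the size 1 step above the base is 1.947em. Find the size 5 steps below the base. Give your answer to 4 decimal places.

1.947 ÷ 1.570⁶ = 1.947 ÷ 14.97607 ≈ 0.1300

0.1300em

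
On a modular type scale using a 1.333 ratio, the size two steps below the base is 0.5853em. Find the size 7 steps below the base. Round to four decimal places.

0.1391em

0.5853 ÷ 1.333⁵ = 0.5853 ÷ 4.20873 ≈ 0.1391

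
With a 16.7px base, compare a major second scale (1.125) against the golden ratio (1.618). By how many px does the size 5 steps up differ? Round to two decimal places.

Major second: 16.7 × 1.125⁵ = 30.0939px
Golden ratio: 16.7 × 1.618⁵ = 185.1864px
Difference: 185.1864 − 30.0939 = 155.0925px

155.09px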